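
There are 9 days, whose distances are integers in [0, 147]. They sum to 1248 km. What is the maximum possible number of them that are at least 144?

8

Suppose k of them are at least 144. Those contribute at least 144 each and the other 9 − k at least 0 each.
So the total is at least 144k + 0(9 − k) = 0 + 144k. This must be ≤ 1248, giving k ≤ 8.
k = 8 is achieved by 8 values at 144 and 1 at 0, total 1152; add 96 to one value (staying below 144) to reach 1248.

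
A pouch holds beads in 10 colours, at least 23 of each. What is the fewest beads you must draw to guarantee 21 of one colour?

You could draw 20 of every colour without reaching 21 of any — 200 in all.
One more forces 21 of some colour, so 200 + 1 = 201.

201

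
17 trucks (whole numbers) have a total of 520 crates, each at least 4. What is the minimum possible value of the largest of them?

Some value must be at least ⌈520/17⌉ = 31, since 17 × 30 = 510 < 520.
Taking 7 copies of 30 and 10 copies of 31 gives exactly 520, so 31 is attained.

31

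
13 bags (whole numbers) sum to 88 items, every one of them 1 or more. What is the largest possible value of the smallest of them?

The average is 88/13 < 7, so some value is ≤ 6.
Taking 3 copies of 6 and 10 copies of 7 gives exactly 88, so 6 is attained.

6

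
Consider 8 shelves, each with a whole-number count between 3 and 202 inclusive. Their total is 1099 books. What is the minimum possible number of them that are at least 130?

Each value short of 130 is at most 129, costing at least 202 − 129 = 73 against the maximum total of 1616.
We can afford to lose at most 1616 − 1099 = 517, so at most ⌊517/73⌋ = 7 fall short, and at least 1 are ≥ 130.
Exactly 1 works: 1 value at 202 and 7 at 129 total 1105; lower one of the high values by 6 (still ≥ 130) to hit 1099.

1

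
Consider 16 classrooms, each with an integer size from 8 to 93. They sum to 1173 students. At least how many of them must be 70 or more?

Each value short of 70 is at most 69, costing at least 93 − 69 = 24 against the maximum total of 1488.
We can afford to lose at most 1488 − 1173 = 315, so at most ⌊315/24⌋ = 13 fall short, and at least 3 are ≥ 70.
Exactly 3 works: 3 values at 93 and 13 at 69 total 1176; lower one of the high values by 3 (still ≥ 70) to hit 1173.

3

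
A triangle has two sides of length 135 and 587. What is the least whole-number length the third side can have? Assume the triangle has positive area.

The third side must exceed |135 − 587| = 452.
The smallest integer above 452 is 453.

453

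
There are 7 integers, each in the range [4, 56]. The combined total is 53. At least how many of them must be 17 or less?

Each value above 17 is at least 18, contributing at least 18 − 4 = 14 above the floor 4.
The sum exceeds the floor total 28 by 25, so at most ⌊25/14⌋ = 1 exceed 17, and at least 6 are ≤ 17.
Exactly 6 works: 6 values at 4 and 1 at 18 total 42; raise one of the low values by 11 (still ≤ 17) to hit 53.

6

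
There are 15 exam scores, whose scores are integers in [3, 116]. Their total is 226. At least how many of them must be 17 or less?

3

Let j be the number exceeding 17. Then the total is ≥ 18·j + 3·(15 − j) = 45 + 15j.
So 15j ≤ 181 and j ≤ 12; hence at least 15 − 12 = 3 are ≤ 17.
Exactly 3 works: 3 values at 3 and 12 at 18 total 225; raise one of the low values by 1 (still ≤ 17) to hit 226.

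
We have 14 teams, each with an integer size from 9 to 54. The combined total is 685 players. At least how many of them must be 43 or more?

Each value short of 43 is at most 42, costing at least 54 − 42 = 12 against the maximum total of 756.
We can afford to lose at most 756 − 685 = 71, so at most ⌊71/12⌋ = 5 fall short, and at least 9 are ≥ 43.
Exactly 9 works: 9 values at 54 and 5 at 42 total 696; lower one of the high values by 11 (still ≥ 43) to hit 685.

9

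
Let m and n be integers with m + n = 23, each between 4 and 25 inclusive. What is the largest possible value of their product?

132

For a fixed sum, the product mn is largest when m and n are as close as possible.
Taking m = 11 and n = 12 (both in [4, 25]) gives mn = 132.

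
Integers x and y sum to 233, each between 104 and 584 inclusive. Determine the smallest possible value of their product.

Since x + y is fixed, pushing one of them to its bound minimizes the product.
The extreme feasible split is x = 104, y = 129, giving xy = 13416.

13416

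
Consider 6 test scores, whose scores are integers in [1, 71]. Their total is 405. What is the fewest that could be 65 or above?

Suppose at most 6 − j of them reach 65; then j values are ≤ 64 and the rest ≤ 71.
The total is then ≤ 64·j + 71·(6 − j) = 426 − 7j. For this to be ≥ 405 we need j ≤ 3, so at least 6 − 3 = 3 must reach 65.
Exactly 3 works: 3 values at 71 and 3 at 64 total 405.

3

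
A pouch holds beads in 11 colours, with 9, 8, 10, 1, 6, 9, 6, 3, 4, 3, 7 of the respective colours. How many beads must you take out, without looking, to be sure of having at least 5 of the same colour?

40

In the worst case you take as many as possible of each colour without reaching 5: 4 + 4 + 4 + 1 + 4 + 4 + 4 + 3 + 4 + 3 + 4 = 39.
The next one must give 5 of some colour, so 39 + 1 = 40.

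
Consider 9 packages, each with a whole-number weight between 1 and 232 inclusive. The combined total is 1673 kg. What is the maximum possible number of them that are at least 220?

7

Suppose k of them are at least 220. Those contribute at least 220 each and the other 9 − k at least 1 each.
So the total is at least 220k + 1(9 − k) = 9 + 219k. This must be ≤ 1673, giving k ≤ 7.
k = 7 is achieved by 7 values at 220 and 2 at 1, total 1542; add 131 to one value (staying below 220) to reach 1673.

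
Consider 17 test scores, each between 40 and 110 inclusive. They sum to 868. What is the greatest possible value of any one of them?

110

Maximizing one value means minimizing the remaining 16.
The other 16 contribute at least 16 × 40 = 640, leaving at most 868 − 640 = 228.
But each score is capped at 110, so the maximum is 110.
Achievable: one at 110 and the other 16 totalling 758, which fits since 16 × 40 ≤ 758 ≤ 16 × 110.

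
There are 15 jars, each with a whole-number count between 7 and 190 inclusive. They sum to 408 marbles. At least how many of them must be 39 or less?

6

Let j be the number exceeding 39. Then the total is ≥ 40·j + 7·(15 − j) = 105 + 33j.
So 33j ≤ 303 and j ≤ 9; hence at least 15 − 9 = 6 are ≤ 39.
Exactly 6 works: 6 values at 7 and 9 at 40 total 402; raise one of the low values by 6 (still ≤ 39) to hit 408.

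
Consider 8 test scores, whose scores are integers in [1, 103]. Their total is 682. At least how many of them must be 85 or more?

If only k of them are at least 85, the other 8 − k are at most 84, so the total is at most k·103 + (8 − k)·84.
This must reach 682, so k·103 + (8 − k)·84 ≥ 682, giving k ≥ 1.
Exactly 1 works: 1 value at 103 and 7 at 84 total 691; lower one of the high values by 9 (still ≥ 85) to hit 682.

1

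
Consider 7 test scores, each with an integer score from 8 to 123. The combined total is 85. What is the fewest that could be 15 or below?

4

Let j be the number exceeding 15. Then the total is ≥ 16·j + 8·(7 − j) = 56 + 8j.
So 8j ≤ 29 and j ≤ 3; hence at least 7 − 3 = 4 are ≤ 15.
Exactly 4 works: 4 values at 8 and 3 at 16 total 80; raise one of the low values by 5 (still ≤ 15) to hit 85.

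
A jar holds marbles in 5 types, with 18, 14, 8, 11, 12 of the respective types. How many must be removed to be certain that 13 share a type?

56

In the worst case you take as many as possible of each type without reaching 13: 12 + 12 + 8 + 11 + 12 = 55.
The next one must give 13 of some type, so 55 + 1 = 56.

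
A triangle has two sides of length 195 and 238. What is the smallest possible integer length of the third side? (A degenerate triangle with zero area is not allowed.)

The third side must exceed |195 − 238| = 43.
The smallest integer above 43 is 44.

44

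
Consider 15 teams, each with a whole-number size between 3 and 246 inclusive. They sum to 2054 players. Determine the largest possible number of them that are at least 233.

Suppose k of them are at least 233. Those contribute at least 233 each and the other 15 − k at least 3 each.
So the total is at least 233k + 3(15 − k) = 45 + 230k. This must be ≤ 2054, giving k ≤ 8.
k = 8 is achieved by 8 values at 233 and 7 at 3, total 1885; add 169 to one value (staying below 233) to reach 2054.

8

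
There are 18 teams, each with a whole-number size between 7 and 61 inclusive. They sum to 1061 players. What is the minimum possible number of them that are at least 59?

6

If only k of them are at least 59, the other 18 − k are at most 58, so the total is at most k·61 + (18 − k)·58.
This must reach 1061, so k·61 + (18 − k)·58 ≥ 1061, giving k ≥ 6.
Exactly 6 works: 6 values at 61 and 12 at 58 total 1062; lower one of the high values by 1 (still ≥ 59) to hit 1061.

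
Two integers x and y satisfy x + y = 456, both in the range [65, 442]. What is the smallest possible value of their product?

xy = x(456 − x) is concave in x, so over [65, 391] it is minimized at an endpoint.
The extreme feasible split is x = 65, y = 391, giving xy = 25415.

25415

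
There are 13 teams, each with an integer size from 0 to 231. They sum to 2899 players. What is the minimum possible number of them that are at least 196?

11

Suppose at most 13 − j of them reach 196; then j values are ≤ 195 and the rest ≤ 231.
The total is then ≤ 195·j + 231·(13 − j) = 3003 − 36j. For this to be ≥ 2899 we need j ≤ 2, so at least 13 − 2 = 11 must reach 196.
Exactly 11 works: 11 values at 231 and 2 at 195 total 2931; lower one of the high values by 32 (still ≥ 196) to hit 2899.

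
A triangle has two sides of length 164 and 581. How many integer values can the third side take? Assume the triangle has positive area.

The triangle inequality gives |164 − 581| < c < 164 + 581, i.e. 417 < c < 745.
So c can be any integer from 418 to 744: 327 values.

327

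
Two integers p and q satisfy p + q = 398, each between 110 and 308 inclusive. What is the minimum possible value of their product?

pq = p(398 − p) is concave in p, so over [110, 288] it is minimized at an endpoint.
The extreme feasible split is p = 110, q = 288, giving pq = 31680.

31680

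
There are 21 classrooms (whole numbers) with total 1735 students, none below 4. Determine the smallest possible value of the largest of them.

The 21 values sum to 1735, so their maximum is at least ⌈1735/21⌉ = 83.
Achievable: 13 of them at 83 and 8 at 82 total 1735.

83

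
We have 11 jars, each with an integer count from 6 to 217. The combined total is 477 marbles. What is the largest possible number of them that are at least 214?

If k of the values are ≥ 214, the total is ≥ 214k + 6(11 − k).
Setting 214k + 6(11 − k) ≤ 477 gives 208k ≤ 411, so k ≤ 1.
k = 1 is achieved by 1 value at 214 and 10 at 6, total 274; add 203 to one value (staying below 214) to reach 477.

1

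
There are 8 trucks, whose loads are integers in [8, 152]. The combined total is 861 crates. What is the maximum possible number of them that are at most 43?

Suppose k of them are at most 43. Those contribute at most 43 each and the rest at most 152 each.
So the total is at most 43k + 152(8 − k) = 1216 − 109k. This must still be ≥ 861, so k ≤ 3.
k = 3 is achieved by 3 values at 43 and 5 at 152, total 889; lower one of the 152's by 28 (still > 43) to reach 861.

3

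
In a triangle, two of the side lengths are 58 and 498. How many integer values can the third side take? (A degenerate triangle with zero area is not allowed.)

115

The triangle inequality gives |58 − 498| < c < 58 + 498, i.e. 440 < c < 556.
So c can be any integer from 441 to 555: 115 values.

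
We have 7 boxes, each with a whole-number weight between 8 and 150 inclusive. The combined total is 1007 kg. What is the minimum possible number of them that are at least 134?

Suppose at most 7 − j of them reach 134; then j values are ≤ 133 and the rest ≤ 150.
The total is then ≤ 133·j + 150·(7 − j) = 1050 − 17j. For this to be ≥ 1007 we need j ≤ 2, so at least 7 − 2 = 5 must reach 134.
Exactly 5 works: 5 values at 150 and 2 at 133 total 1016; lower one of the high values by 9 (still ≥ 134) to hit 1007.

5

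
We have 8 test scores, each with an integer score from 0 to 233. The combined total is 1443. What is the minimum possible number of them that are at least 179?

1

Suppose at most 8 − j of them reach 179; then j values are ≤ 178 and the rest ≤ 233.
The total is then ≤ 178·j + 233·(8 − j) = 1864 − 55j. For this to be ≥ 1443 we need j ≤ 7, so at least 8 − 7 = 1 must reach 179.
Exactly 1 works: 1 value at 233 and 7 at 178 total 1479; lower one of the high values by 36 (still ≥ 179) to hit 1443.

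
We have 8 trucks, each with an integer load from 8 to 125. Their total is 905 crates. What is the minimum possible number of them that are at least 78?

7

Suppose at most 8 − j of them reach 78; then j values are ≤ 77 and the rest ≤ 125.
The total is then ≤ 77·j + 125·(8 − j) = 1000 − 48j. For this to be ≥ 905 we need j ≤ 1, so at least 8 − 1 = 7 must reach 78.
Exactly 7 works: 7 values at 125 and 1 at 77 total 952; lower one of the high values by 47 (still ≥ 78) to hit 905.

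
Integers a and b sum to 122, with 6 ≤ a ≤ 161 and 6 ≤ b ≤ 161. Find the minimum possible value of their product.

ab = a(122 − a) is concave in a, so over [6, 116] it is minimized at an endpoint.
At the endpoint a = 6, b = 122 − 6 = 116, so ab = 6 × 116 = 696.

696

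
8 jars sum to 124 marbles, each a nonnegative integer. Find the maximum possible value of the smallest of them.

If every one of the 8 were at least 16, the total would be at least 8 × 16 = 128 > 124.
Equality holds with 4 values of 15 and 4 values of 16.

15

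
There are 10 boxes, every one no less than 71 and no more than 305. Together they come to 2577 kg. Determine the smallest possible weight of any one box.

Minimizing one value means maximizing the remaining 9.
The other 9 can take up 9 × 305 = 2745 ≥ 2577 − 71, so one box can sit at its floor of 71.
Achievable: one at 71 and the other 9 totalling 2506, which fits since 9 × 71 ≤ 2506 ≤ 9 × 305.

71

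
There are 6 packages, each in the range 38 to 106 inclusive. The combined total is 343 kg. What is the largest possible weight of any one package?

106

To make one package as large as possible, make the other 5 as small as possible.
The other 5 contribute at least 5 × 38 = 190, leaving at most 343 − 190 = 153.
But each package is capped at 106, so the maximum is 106.
Achievable: one at 106 and the other 5 totalling 237, which fits since 5 × 38 ≤ 237 ≤ 5 × 106.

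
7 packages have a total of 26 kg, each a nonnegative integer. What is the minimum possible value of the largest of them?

4

If every one of the 7 were at most 3, the total would be at most 7 × 3 = 21 < 26.
Achievable: 5 of them at 4 and 2 at 3 total 26.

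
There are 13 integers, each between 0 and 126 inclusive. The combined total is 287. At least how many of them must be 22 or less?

1

Let j be the number exceeding 22. Then the total is ≥ 23·j + 0·(13 − j) = 0 + 23j.
So 23j ≤ 287 and j ≤ 12; hence at least 13 − 12 = 1 are ≤ 22.
Exactly 1 works: 1 value at 0 and 12 at 23 total 276; raise one of the low values by 11 (still ≤ 22) to hit 287.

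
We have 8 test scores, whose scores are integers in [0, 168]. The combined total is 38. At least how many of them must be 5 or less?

Each value above 5 is at least 6, contributing at least 6 − 0 = 6 above the floor 0.
The sum exceeds the floor total 0 by 38, so at most ⌊38/6⌋ = 6 exceed 5, and at least 2 are ≤ 5.
Exactly 2 works: 2 values at 0 and 6 at 6 total 36; raise one of the low values by 2 (still ≤ 5) to hit 38.

2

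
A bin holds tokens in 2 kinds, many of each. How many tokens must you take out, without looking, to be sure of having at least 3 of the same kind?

In the worst case you draw 2 of each of the 2 kinds: 2 × 2 = 4.
One more forces 3 of some kind, so 4 + 1 = 5.

5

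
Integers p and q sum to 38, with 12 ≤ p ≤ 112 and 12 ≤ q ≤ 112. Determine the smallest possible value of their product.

Since p + q is fixed, pushing one of them to its bound minimizes the product.
The extreme feasible split is p = 12, q = 26, giving pq = 312.

312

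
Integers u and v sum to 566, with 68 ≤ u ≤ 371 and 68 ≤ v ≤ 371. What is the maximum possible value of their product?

80089

uv = u(566 − u) is maximized when u is as near 566/2 as the bounds allow.
Taking u = 283 and v = 283 (both in [68, 371]) gives uv = 80089.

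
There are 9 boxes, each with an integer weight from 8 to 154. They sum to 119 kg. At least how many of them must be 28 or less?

7

Let j be the number exceeding 28. Then the total is ≥ 29·j + 8·(9 − j) = 72 + 21j.
So 21j ≤ 47 and j ≤ 2; hence at least 9 − 2 = 7 are ≤ 28.
Exactly 7 works: 7 values at 8 and 2 at 29 total 114; raise one of the low values by 5 (still ≤ 28) to hit 119.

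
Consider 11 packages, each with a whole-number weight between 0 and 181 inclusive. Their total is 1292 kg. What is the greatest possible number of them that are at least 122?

10

With k values at 122 or above and the rest at least 0, the sum is at least 0 + 122k.
Since the sum is 1292, we need 122k ≤ 1292, i.e. k ≤ 10.
k = 10 is achieved by 10 values at 122 and 1 at 0, total 1220; add 72 to one value (staying below 122) to reach 1292.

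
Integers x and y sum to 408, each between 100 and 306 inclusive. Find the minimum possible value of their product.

31212

xy = x(408 − x) is concave in x, so over [102, 306] it is minimized at an endpoint.
At the endpoint x = 102, y = 408 − 102 = 306, so xy = 102 × 306 = 31212.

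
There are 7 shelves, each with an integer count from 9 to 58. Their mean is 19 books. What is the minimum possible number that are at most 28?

The total is 7 × 19 = 133.
Each value above 28 is at least 29, contributing at least 29 − 9 = 20 above the floor 9.
The sum exceeds the floor total 63 by 70, so at most ⌊70/20⌋ = 3 exceed 28, and at least 4 are ≤ 28.
Exactly 4 works: 4 values at 9 and 3 at 29 total 123; raise one of the low values by 10 (still ≤ 28) to hit 133.

4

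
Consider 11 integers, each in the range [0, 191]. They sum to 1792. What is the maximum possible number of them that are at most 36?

Each value at 36 or below falls at least 191 − 36 = 155 short of the ceiling 191.
The ceiling total is 11 × 191 = 2101, and we need 1792, so at most ⌊(2101 − 1792)/155⌋ = 1 can be that low.
k = 1 is achieved by 1 value at 36 and 10 at 191, total 1946; lower one of the 191's by 154 (still > 36) to reach 1792.

1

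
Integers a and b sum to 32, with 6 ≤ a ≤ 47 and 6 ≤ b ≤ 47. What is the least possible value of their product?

156

Since a + b is fixed, pushing one of them to its bound minimizes the product.
At the endpoint a = 6, b = 32 − 6 = 26, so ab = 6 × 26 = 156.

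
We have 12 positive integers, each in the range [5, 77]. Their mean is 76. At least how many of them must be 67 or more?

The total is 12 × 76 = 912.
If only k of them are at least 67, the other 12 − k are at most 66, so the total is at most k·77 + (12 − k)·66.
This must reach 912, so k·77 + (12 − k)·66 ≥ 912, giving k ≥ 11.
Exactly 11 works: 11 values at 77 and 1 at 66 total 913; lower one of the high values by 1 (still ≥ 67) to hit 912.

11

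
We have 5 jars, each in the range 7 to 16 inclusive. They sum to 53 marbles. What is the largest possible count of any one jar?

16

To make one jar as large as possible, make the other 4 as small as possible.
The other 4 contribute at least 4 × 7 = 28, leaving at most 53 − 28 = 25.
But each jar is capped at 16, so the maximum is 16.
Achievable: one at 16 and the other 4 totalling 37, which fits since 4 × 7 ≤ 37 ≤ 4 × 16.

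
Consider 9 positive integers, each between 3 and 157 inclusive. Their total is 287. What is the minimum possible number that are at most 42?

If only k of them are at most 42, the other 9 − k are at least 43, so the total is at least (9 − k)·43 + k·3.
This is ≤ 287, so (9 − k)·43 + 3k ≤ 287, which gives k ≥ 3.
Exactly 3 works: 3 values at 3 and 6 at 43 total 267; raise one of the low values by 20 (still ≤ 42) to hit 287.

3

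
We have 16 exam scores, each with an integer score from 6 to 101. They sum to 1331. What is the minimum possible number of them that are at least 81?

3

Suppose at most 16 − j of them reach 81; then j values are ≤ 80 and the rest ≤ 101.
The total is then ≤ 80·j + 101·(16 − j) = 1616 − 21j. For this to be ≥ 1331 we need j ≤ 13, so at least 16 − 13 = 3 must reach 81.
Exactly 3 works: 3 values at 101 and 13 at 80 total 1343; lower one of the high values by 12 (still ≥ 81) to hit 1331.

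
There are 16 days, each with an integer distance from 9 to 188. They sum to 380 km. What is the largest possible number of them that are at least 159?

Suppose k of them are at least 159. Those contribute at least 159 each and the other 16 − k at least 9 each.
So the total is at least 159k + 9(16 − k) = 144 + 150k. This must be ≤ 380, giving k ≤ 1.
k = 1 is achieved by 1 value at 159 and 15 at 9, total 294; add 86 to one value (staying below 159) to reach 380.

1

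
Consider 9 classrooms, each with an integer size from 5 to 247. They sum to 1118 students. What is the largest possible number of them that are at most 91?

7

Suppose k of them are at most 91. Those contribute at most 91 each and the rest at most 247 each.
So the total is at most 91k + 247(9 − k) = 2223 − 156k. This must still be ≥ 1118, so k ≤ 7.
k = 7 is achieved by 7 values at 91 and 2 at 247, total 1131; lower one of the 247's by 13 (still > 91) to reach 1118.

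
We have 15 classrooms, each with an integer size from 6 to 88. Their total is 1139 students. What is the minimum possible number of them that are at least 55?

Each value short of 55 is at most 54, costing at least 88 − 54 = 34 against the maximum total of 1320.
We can afford to lose at most 1320 − 1139 = 181, so at most ⌊181/34⌋ = 5 fall short, and at least 10 are ≥ 55.
Exactly 10 works: 10 values at 88 and 5 at 54 total 1150; lower one of the high values by 11 (still ≥ 55) to hit 1139.

10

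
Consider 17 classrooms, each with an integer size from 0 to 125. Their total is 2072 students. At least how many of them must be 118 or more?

11

If only k of them are at least 118, the other 17 − k are at most 117, so the total is at most k·125 + (17 − k)·117.
This must reach 2072, so k·125 + (17 − k)·117 ≥ 2072, giving k ≥ 11.
Exactly 11 works: 11 values at 125 and 6 at 117 total 2077; lower one of the high values by 5 (still ≥ 118) to hit 2072.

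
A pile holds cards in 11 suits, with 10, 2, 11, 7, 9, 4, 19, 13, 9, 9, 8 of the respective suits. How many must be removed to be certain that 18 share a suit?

100

In the worst case you take as many as possible of each suit without reaching 18: 10 + 2 + 11 + 7 + 9 + 4 + 17 + 13 + 9 + 9 + 8 = 99.
The next one must give 18 of some suit, so 99 + 1 = 100.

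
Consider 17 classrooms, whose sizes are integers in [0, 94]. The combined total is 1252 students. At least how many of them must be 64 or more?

Each value short of 64 is at most 63, costing at least 94 − 63 = 31 against the maximum total of 1598.
We can afford to lose at most 1598 − 1252 = 346, so at most ⌊346/31⌋ = 11 fall short, and at least 6 are ≥ 64.
Exactly 6 works: 6 values at 94 and 11 at 63 total 1257; lower one of the high values by 5 (still ≥ 64) to hit 1252.

6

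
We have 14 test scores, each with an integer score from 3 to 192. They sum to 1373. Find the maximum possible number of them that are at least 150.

9

If k of the values are ≥ 150, the total is ≥ 150k + 3(14 − k).
Setting 150k + 3(14 − k) ≤ 1373 gives 147k ≤ 1331, so k ≤ 9.
k = 9 is achieved by 9 values at 150 and 5 at 3, total 1365; add 8 to one value (staying below 150) to reach 1373.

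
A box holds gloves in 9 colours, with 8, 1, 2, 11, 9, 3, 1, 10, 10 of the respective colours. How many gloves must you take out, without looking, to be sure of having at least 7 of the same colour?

38

In the worst case you take as many as possible of each colour without reaching 7: 6 + 1 + 2 + 6 + 6 + 3 + 1 + 6 + 6 = 37.
The next one must give 7 of some colour, so 37 + 1 = 38.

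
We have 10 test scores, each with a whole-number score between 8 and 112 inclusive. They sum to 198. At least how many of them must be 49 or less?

8

Each value above 49 is at least 50, contributing at least 50 − 8 = 42 above the floor 8.
The sum exceeds the floor total 80 by 118, so at most ⌊118/42⌋ = 2 exceed 49, and at least 8 are ≤ 49.
Exactly 8 works: 8 values at 8 and 2 at 50 total 164; raise one of the low values by 34 (still ≤ 49) to hit 198.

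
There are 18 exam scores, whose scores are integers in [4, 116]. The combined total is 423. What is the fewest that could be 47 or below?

If only k of them are at most 47, the other 18 − k are at least 48, so the total is at least (18 − k)·48 + k·4.
This is ≤ 423, so (18 − k)·48 + 4k ≤ 423, which gives k ≥ 11.
Exactly 11 works: 11 values at 4 and 7 at 48 total 380; raise one of the low values by 43 (still ≤ 47) to hit 423.

11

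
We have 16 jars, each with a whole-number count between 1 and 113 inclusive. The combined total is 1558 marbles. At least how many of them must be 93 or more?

5

If only k of them are at least 93, the other 16 − k are at most 92, so the total is at most k·113 + (16 − k)·92.
This must reach 1558, so k·113 + (16 − k)·92 ≥ 1558, giving k ≥ 5.
Exactly 5 works: 5 values at 113 and 11 at 92 total 1577; lower one of the high values by 19 (still ≥ 93) to hit 1558.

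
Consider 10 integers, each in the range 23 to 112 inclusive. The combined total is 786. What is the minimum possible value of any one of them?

23

To make one integer as small as possible, make the other 9 as large as possible.
The other 9 can take up 9 × 112 = 1008 ≥ 786 − 23, so one integer can sit at its floor of 23.
Achievable: one at 23 and the other 9 totalling 763, which fits since 9 × 23 ≤ 763 ≤ 9 × 112.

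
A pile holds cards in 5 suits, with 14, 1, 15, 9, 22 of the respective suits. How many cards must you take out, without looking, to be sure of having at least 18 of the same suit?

In the worst case you take as many as possible of each suit without reaching 18: 14 + 1 + 15 + 9 + 17 = 56.
The next one must give 18 of some suit, so 56 + 1 = 57.

57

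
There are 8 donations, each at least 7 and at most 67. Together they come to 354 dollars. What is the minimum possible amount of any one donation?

7

Minimizing one value means maximizing the remaining 7.
The other 7 can take up 7 × 67 = 469 ≥ 354 − 7, so one donation can sit at its floor of 7.
Achievable: one at 7 and the other 7 totalling 347, which fits since 7 × 7 ≤ 347 ≤ 7 × 67.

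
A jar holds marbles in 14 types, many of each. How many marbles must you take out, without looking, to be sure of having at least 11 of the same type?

You could draw 10 of every type without reaching 11 of any — 140 in all.
One more forces 11 of some type, so 140 + 1 = 141.

141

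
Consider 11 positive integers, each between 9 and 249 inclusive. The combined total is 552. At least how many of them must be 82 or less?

Let j be the number exceeding 82. Then the total is ≥ 83·j + 9·(11 − j) = 99 + 74j.
So 74j ≤ 453 and j ≤ 6; hence at least 11 − 6 = 5 are ≤ 82.
Exactly 5 works: 5 values at 9 and 6 at 83 total 543; raise one of the low values by 9 (still ≤ 82) to hit 552.

5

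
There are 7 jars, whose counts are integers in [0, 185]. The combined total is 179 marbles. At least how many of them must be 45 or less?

Each value above 45 is at least 46, contributing at least 46 − 0 = 46 above the floor 0.
The sum exceeds the floor total 0 by 179, so at most ⌊179/46⌋ = 3 exceed 45, and at least 4 are ≤ 45.
Exactly 4 works: 4 values at 0 and 3 at 46 total 138; raise one of the low values by 41 (still ≤ 45) to hit 179.

4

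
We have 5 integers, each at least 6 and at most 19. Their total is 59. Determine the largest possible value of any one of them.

To make one integer as large as possible, make the other 4 as small as possible.
The other 4 contribute at least 4 × 6 = 24, leaving at most 59 − 24 = 35.
But each integer is capped at 19, so the maximum is 19.
Achievable: one at 19 and the other 4 totalling 40, which fits since 4 × 6 ≤ 40 ≤ 4 × 19.

19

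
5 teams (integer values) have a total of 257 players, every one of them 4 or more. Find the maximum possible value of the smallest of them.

The average is 257/5 < 52, so some value is ≤ 51.
Equality holds with 3 values of 51 and 2 values of 52.

51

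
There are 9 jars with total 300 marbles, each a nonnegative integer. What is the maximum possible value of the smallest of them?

The 9 values sum to 300, so their minimum is at most ⌊300/9⌋ = 33.
Achievable: 6 of them at 33 and 3 at 34 total 300.

33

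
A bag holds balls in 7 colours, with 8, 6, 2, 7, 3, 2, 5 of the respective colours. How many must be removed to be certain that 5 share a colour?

24

In the worst case you take as many as possible of each colour without reaching 5: 4 + 4 + 2 + 4 + 3 + 2 + 4 = 23.
The next one must give 5 of some colour, so 23 + 1 = 24.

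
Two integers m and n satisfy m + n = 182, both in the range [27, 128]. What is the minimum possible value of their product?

6912

mn = m(182 − m) is concave in m, so over [54, 128] it is minimized at an endpoint.
The extreme feasible split is m = 54, n = 128, giving mn = 6912.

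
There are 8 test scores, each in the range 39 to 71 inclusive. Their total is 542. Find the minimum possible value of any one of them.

45

To make one score as small as possible, make the other 7 as large as possible.
The other 7 contribute at most 7 × 71 = 497, leaving at least 542 − 497 = 45.
Since 45 ≥ 39, this is achievable: one at 45 and 7 at 71.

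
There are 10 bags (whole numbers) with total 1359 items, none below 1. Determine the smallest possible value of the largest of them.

The average is 1359/10 > 135, so not all 10 can be 135 or less; the largest is ≥ 136.
Equality holds with 9 values of 136 and 1 value of 135.

136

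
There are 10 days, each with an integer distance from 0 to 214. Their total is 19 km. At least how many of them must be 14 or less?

Each value above 14 is at least 15, contributing at least 15 − 0 = 15 above the floor 0.
The sum exceeds the floor total 0 by 19, so at most ⌊19/15⌋ = 1 exceed 14, and at least 9 are ≤ 14.
Exactly 9 works: 9 values at 0 and 1 at 15 total 15; raise one of the low values by 4 (still ≤ 14) to hit 19.

9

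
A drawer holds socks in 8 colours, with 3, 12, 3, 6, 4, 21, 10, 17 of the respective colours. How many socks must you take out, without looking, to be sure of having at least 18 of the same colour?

In the worst case you take as many as possible of each colour without reaching 18: 3 + 12 + 3 + 6 + 4 + 17 + 10 + 17 = 72.
The next one must give 18 of some colour, so 72 + 1 = 73.

73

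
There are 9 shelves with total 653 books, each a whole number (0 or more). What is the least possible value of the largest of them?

The average is 653/9 > 72, so not all 9 can be 72 or less; the largest is ≥ 73.
Achievable: 5 of them at 73 and 4 at 72 total 653.

73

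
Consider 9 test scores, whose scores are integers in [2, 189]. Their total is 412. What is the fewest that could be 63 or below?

If only k of them are at most 63, the other 9 − k are at least 64, so the total is at least (9 − k)·64 + k·2.
This is ≤ 412, so (9 − k)·64 + 2k ≤ 412, which gives k ≥ 3.
Exactly 3 works: 3 values at 2 and 6 at 64 total 390; raise one of the low values by 22 (still ≤ 63) to hit 412.

3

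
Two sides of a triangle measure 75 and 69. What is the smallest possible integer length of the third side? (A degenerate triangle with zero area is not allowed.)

The third side must exceed |75 − 69| = 6.
The smallest integer above 6 is 7.

7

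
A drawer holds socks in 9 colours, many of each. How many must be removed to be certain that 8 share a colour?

64

In the worst case you draw 7 of each of the 9 colours: 9 × 7 = 63.
One more forces 8 of some colour, so 63 + 1 = 64.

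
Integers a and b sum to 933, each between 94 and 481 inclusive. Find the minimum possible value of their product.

Since a + b is fixed, pushing one of them to its bound minimizes the product.
At the endpoint a = 452, b = 933 − 452 = 481, so ab = 452 × 481 = 217412.

217412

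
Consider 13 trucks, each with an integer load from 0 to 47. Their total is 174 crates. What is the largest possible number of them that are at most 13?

12

Each value at 13 or below falls at least 47 − 13 = 34 short of the ceiling 47.
The ceiling total is 13 × 47 = 611, and we need 174, so at most ⌊(611 − 174)/34⌋ = 12 can be that low.
k = 12 is achieved by 12 values at 13 and 1 at 47, total 203; lower one of the 47's by 29 (still > 13) to reach 174.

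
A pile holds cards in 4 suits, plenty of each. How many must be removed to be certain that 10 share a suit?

In the worst case you draw 9 of each of the 4 suits: 4 × 9 = 36.
One more forces 10 of some suit, so 36 + 1 = 37.

37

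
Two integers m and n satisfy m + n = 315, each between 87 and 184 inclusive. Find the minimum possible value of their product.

For a fixed sum, mn is smallest when m and n are as far apart as possible.
The extreme feasible split is m = 131, n = 184, giving mn = 24104.

24104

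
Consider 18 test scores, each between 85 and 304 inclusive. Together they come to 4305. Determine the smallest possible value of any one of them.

Minimizing one value means maximizing the remaining 17.
The other 17 can take up 17 × 304 = 5168 ≥ 4305 − 85, so one score can sit at its floor of 85.
Achievable: one at 85 and the other 17 totalling 4220, which fits since 17 × 85 ≤ 4220 ≤ 17 × 304.

85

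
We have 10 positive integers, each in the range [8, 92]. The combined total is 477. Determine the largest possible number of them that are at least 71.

Suppose k of them are at least 71. Those contribute at least 71 each and the other 10 − k at least 8 each.
So the total is at least 71k + 8(10 − k) = 80 + 63k. This must be ≤ 477, giving k ≤ 6.
k = 6 is achieved by 6 values at 71 and 4 at 8, total 458; add 19 to one value (staying below 71) to reach 477.

6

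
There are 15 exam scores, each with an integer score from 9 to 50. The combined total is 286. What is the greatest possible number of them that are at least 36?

5

If k of the values are ≥ 36, the total is ≥ 36k + 9(15 − k).
Setting 36k + 9(15 − k) ≤ 286 gives 27k ≤ 151, so k ≤ 5.
k = 5 is achieved by 5 values at 36 and 10 at 9, total 270; add 16 to one value (staying below 36) to reach 286.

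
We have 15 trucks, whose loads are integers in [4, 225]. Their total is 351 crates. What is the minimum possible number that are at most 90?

Let j be the number exceeding 90. Then the total is ≥ 91·j + 4·(15 − j) = 60 + 87j.
So 87j ≤ 291 and j ≤ 3; hence at least 15 − 3 = 12 are ≤ 90.
Exactly 12 works: 12 values at 4 and 3 at 91 total 321; raise one of the low values by 30 (still ≤ 90) to hit 351.

12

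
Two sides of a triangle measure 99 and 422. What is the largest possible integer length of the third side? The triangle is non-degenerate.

520

The third side must be less than 99 + 422 = 521.
The largest integer below 521 is 520.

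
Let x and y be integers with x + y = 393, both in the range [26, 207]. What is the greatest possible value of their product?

38612

With x + y fixed, xy peaks when the two are closest together.
Taking x = 196 and y = 197 (both in [26, 207]) gives xy = 38612.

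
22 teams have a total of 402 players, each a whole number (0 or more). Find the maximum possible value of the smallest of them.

The 22 values sum to 402, so their minimum is at most ⌊402/22⌋ = 18.
Achievable: 16 of them at 18 and 6 at 19 total 402.

18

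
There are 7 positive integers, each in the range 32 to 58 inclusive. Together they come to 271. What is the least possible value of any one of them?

32

To make one integer as small as possible, make the other 6 as large as possible.
The other 6 can take up 6 × 58 = 348 ≥ 271 − 32, so one integer can sit at its floor of 32.
Achievable: one at 32 and the other 6 totalling 239, which fits since 6 × 32 ≤ 239 ≤ 6 × 58.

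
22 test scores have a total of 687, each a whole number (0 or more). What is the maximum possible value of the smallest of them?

31

If every one of the 22 were at least 32, the total would be at least 22 × 32 = 704 > 687.
Taking 17 copies of 31 and 5 copies of 32 gives exactly 687, so 31 is attained.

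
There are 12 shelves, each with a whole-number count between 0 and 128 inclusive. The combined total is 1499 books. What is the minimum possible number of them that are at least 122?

7

Each value short of 122 is at most 121, costing at least 128 − 121 = 7 against the maximum total of 1536.
We can afford to lose at most 1536 − 1499 = 37, so at most ⌊37/7⌋ = 5 fall short, and at least 7 are ≥ 122.
Exactly 7 works: 7 values at 128 and 5 at 121 total 1501; lower one of the high values by 2 (still ≥ 122) to hit 1499.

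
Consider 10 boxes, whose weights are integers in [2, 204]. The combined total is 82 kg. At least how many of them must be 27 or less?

Each value above 27 is at least 28, contributing at least 28 − 2 = 26 above the floor 2.
The sum exceeds the floor total 20 by 62, so at most ⌊62/26⌋ = 2 exceed 27, and at least 8 are ≤ 27.
Exactly 8 works: 8 values at 2 and 2 at 28 total 72; raise one of the low values by 10 (still ≤ 27) to hit 82.

8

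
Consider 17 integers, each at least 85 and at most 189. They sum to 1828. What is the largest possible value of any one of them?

To make one integer as large as possible, make the other 16 as small as possible.
The other 16 contribute at least 16 × 85 = 1360, leaving at most 1828 − 1360 = 468.
But each integer is capped at 189, so the maximum is 189.
Achievable: one at 189 and the other 16 totalling 1639, which fits since 16 × 85 ≤ 1639 ≤ 16 × 189.

189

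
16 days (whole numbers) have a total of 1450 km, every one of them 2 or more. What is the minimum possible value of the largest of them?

Some value must be at least ⌈1450/16⌉ = 91, since 16 × 90 = 1440 < 1450.
Equality holds with 10 values of 91 and 6 values of 90.

91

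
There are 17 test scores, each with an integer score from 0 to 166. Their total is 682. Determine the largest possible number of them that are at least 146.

If k of the values are ≥ 146, the total is ≥ 146k + 0(17 − k).
Setting 146k + 0(17 − k) ≤ 682 gives 146k ≤ 682, so k ≤ 4.
k = 4 is achieved by 4 values at 146 and 13 at 0, total 584; add 98 to one value (staying below 146) to reach 682.

4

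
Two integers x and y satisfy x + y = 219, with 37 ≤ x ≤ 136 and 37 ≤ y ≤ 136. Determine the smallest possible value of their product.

11288

For a fixed sum, xy is smallest when x and y are as far apart as possible.
At the endpoint x = 83, y = 219 − 83 = 136, so xy = 83 × 136 = 11288.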